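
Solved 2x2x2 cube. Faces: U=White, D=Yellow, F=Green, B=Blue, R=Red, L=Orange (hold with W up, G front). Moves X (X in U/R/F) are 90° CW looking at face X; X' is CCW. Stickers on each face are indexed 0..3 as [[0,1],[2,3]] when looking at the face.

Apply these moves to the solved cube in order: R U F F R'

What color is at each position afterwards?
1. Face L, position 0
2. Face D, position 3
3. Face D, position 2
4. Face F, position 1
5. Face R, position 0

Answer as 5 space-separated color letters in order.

Answer: G R Y W B

Derivation:
After move 1 (R): R=RRRR U=WGWG F=GYGY D=YBYB B=WBWB
After move 2 (U): U=WWGG F=RRGY R=WBRR B=OOWB L=GYOO
After move 3 (F): F=GRYR U=WWOY R=GBGR D=RWYB L=GYOB
After move 4 (F): F=YGRR U=WWBY R=OBYR D=GGYB L=GROW
After move 5 (R'): R=BROY U=WWBO F=YWRY D=GGYR B=BOGB
Query 1: L[0] = G
Query 2: D[3] = R
Query 3: D[2] = Y
Query 4: F[1] = W
Query 5: R[0] = B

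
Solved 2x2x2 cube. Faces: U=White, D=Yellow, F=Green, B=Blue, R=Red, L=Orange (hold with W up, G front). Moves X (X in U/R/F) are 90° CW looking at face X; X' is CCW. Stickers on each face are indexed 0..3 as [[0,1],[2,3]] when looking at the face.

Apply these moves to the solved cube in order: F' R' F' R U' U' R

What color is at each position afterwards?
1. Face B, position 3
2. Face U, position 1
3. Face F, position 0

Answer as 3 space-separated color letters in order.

Answer: B B Y

Derivation:
After move 1 (F'): F=GGGG U=WWRR R=YRYR D=OOYY L=OWOW
After move 2 (R'): R=RRYY U=WBRB F=GWGR D=OGYG B=YBOB
After move 3 (F'): F=WRGG U=WBRY R=GROY D=WWYG L=OBOR
After move 4 (R): R=OGYR U=WRRG F=WWGG D=WOYY B=YBBB
After move 5 (U'): U=RGWR F=OBGG R=WWYR B=OGBB L=YBOR
After move 6 (U'): U=GRRW F=YBGG R=OBYR B=WWBB L=OGOR
After move 7 (R): R=YORB U=GBRG F=YOGY D=WBYW B=WWRB
Query 1: B[3] = B
Query 2: U[1] = B
Query 3: F[0] = Y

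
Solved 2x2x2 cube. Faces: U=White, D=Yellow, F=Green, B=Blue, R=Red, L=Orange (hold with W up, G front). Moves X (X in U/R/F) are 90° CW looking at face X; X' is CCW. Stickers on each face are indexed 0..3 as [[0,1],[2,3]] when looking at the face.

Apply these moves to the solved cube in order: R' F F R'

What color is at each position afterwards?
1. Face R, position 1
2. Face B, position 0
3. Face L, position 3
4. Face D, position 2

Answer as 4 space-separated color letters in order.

Answer: R G R Y

Derivation:
After move 1 (R'): R=RRRR U=WBWB F=GWGW D=YGYG B=YBYB
After move 2 (F): F=GGWW U=WBOO R=WRBR D=RRYG L=OYOG
After move 3 (F): F=WGWG U=WBGY R=OROR D=BWYG L=OROR
After move 4 (R'): R=RROO U=WYGY F=WBWY D=BGYG B=GBWB
Query 1: R[1] = R
Query 2: B[0] = G
Query 3: L[3] = R
Query 4: D[2] = Y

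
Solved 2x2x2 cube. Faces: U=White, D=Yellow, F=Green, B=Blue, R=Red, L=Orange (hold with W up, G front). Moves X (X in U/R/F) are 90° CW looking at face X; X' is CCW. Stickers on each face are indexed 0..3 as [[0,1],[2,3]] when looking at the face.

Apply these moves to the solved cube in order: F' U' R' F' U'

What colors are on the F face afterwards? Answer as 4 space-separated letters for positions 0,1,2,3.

Answer: B Y O G

Derivation:
After move 1 (F'): F=GGGG U=WWRR R=YRYR D=OOYY L=OWOW
After move 2 (U'): U=WRWR F=OWGG R=GGYR B=YRBB L=BBOW
After move 3 (R'): R=GRGY U=WBWY F=ORGR D=OWYG B=YROB
After move 4 (F'): F=RROG U=WBGG R=WROY D=BWYG L=BYOW
After move 5 (U'): U=BGWG F=BYOG R=RROY B=WROB L=YROW
Query: F face = BYOG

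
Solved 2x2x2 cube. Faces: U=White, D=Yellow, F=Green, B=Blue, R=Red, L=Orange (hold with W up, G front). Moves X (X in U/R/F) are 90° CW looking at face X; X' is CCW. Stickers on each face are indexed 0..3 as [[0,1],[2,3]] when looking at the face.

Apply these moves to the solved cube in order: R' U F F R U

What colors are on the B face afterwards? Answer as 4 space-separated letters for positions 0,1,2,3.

Answer: G R W B

Derivation:
After move 1 (R'): R=RRRR U=WBWB F=GWGW D=YGYG B=YBYB
After move 2 (U): U=WWBB F=RRGW R=YBRR B=OOYB L=GWOO
After move 3 (F): F=GRWR U=WWOW R=BBBR D=RYYG L=GYOG
After move 4 (F): F=WGRR U=WWGY R=OBWR D=BBYG L=GROY
After move 5 (R): R=WORB U=WGGR F=WBRG D=BYYO B=YOWB
After move 6 (U): U=GWRG F=WORG R=YORB B=GRWB L=WBOY
Query: B face = GRWB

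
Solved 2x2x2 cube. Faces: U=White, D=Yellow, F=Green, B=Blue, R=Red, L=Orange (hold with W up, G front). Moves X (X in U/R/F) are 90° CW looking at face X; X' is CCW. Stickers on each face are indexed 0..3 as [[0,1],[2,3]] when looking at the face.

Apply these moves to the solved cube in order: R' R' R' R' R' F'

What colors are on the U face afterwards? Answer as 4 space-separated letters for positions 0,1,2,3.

After move 1 (R'): R=RRRR U=WBWB F=GWGW D=YGYG B=YBYB
After move 2 (R'): R=RRRR U=WYWY F=GBGB D=YWYW B=GBGB
After move 3 (R'): R=RRRR U=WGWG F=GYGY D=YBYB B=WBWB
After move 4 (R'): R=RRRR U=WWWW F=GGGG D=YYYY B=BBBB
After move 5 (R'): R=RRRR U=WBWB F=GWGW D=YGYG B=YBYB
After move 6 (F'): F=WWGG U=WBRR R=GRYR D=OOYG L=OBOW
Query: U face = WBRR

Answer: W B R R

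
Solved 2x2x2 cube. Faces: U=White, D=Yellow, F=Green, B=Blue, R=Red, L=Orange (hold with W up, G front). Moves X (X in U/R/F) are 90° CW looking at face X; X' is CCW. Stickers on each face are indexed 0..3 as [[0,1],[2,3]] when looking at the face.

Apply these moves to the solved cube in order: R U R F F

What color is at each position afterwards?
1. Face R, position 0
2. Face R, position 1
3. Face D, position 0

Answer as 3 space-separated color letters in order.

After move 1 (R): R=RRRR U=WGWG F=GYGY D=YBYB B=WBWB
After move 2 (U): U=WWGG F=RRGY R=WBRR B=OOWB L=GYOO
After move 3 (R): R=RWRB U=WRGY F=RBGB D=YWYO B=GOWB
After move 4 (F): F=GRBB U=WROY R=GWYB D=RRYO L=GYOW
After move 5 (F): F=BGBR U=WRWY R=OWYB D=YGYO L=GROR
Query 1: R[0] = O
Query 2: R[1] = W
Query 3: D[0] = Y

Answer: O W Y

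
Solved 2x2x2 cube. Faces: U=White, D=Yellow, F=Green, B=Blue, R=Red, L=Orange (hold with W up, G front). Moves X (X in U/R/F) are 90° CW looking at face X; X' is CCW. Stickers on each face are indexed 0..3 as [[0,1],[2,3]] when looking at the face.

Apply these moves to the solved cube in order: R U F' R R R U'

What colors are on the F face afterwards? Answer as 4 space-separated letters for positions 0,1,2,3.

After move 1 (R): R=RRRR U=WGWG F=GYGY D=YBYB B=WBWB
After move 2 (U): U=WWGG F=RRGY R=WBRR B=OOWB L=GYOO
After move 3 (F'): F=RYRG U=WWWR R=BBYR D=YOYB L=GGOG
After move 4 (R): R=YBRB U=WYWG F=RORB D=YWYO B=ROWB
After move 5 (R): R=RYBB U=WOWB F=RWRO D=YWYR B=GOYB
After move 6 (R): R=BRBY U=WWWO F=RWRR D=YYYG B=BOOB
After move 7 (U'): U=WOWW F=GGRR R=RWBY B=BROB L=BOOG
Query: F face = GGRR

Answer: G G R R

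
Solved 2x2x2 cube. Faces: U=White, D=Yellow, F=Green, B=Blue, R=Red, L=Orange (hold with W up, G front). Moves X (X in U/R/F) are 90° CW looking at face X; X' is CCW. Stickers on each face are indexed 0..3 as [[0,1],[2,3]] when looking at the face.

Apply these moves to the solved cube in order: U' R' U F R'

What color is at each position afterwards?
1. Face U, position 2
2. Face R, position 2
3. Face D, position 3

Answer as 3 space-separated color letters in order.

After move 1 (U'): U=WWWW F=OOGG R=GGRR B=RRBB L=BBOO
After move 2 (R'): R=GRGR U=WBWR F=OWGW D=YOYG B=YRYB
After move 3 (U): U=WWRB F=GRGW R=YRGR B=BBYB L=OWOO
After move 4 (F): F=GGWR U=WWOW R=RRBR D=GYYG L=OYOO
After move 5 (R'): R=RRRB U=WYOB F=GWWW D=GGYR B=GBYB
Query 1: U[2] = O
Query 2: R[2] = R
Query 3: D[3] = R

Answer: O R R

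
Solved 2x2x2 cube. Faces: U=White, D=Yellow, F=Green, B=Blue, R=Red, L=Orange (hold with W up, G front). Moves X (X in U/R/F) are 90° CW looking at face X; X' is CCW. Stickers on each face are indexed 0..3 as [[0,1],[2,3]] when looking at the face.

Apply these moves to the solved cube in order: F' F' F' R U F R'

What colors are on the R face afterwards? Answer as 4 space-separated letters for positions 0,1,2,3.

After move 1 (F'): F=GGGG U=WWRR R=YRYR D=OOYY L=OWOW
After move 2 (F'): F=GGGG U=WWYY R=OROR D=WWYY L=OROR
After move 3 (F'): F=GGGG U=WWOO R=WRWR D=RRYY L=OYOY
After move 4 (R): R=WWRR U=WGOG F=GRGY D=RBYB B=OBWB
After move 5 (U): U=OWGG F=WWGY R=OBRR B=OYWB L=GROY
After move 6 (F): F=GWYW U=OWYR R=GBGR D=ROYB L=GROB
After move 7 (R'): R=BRGG U=OWYO F=GWYR D=RWYW B=BYOB
Query: R face = BRGG

Answer: B R G G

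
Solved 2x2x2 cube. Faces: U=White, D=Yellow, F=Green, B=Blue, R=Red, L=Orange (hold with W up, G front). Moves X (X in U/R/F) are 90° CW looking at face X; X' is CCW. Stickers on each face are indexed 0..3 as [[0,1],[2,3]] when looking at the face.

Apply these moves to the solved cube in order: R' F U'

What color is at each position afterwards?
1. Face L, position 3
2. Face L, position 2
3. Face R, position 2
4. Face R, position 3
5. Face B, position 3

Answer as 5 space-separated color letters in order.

After move 1 (R'): R=RRRR U=WBWB F=GWGW D=YGYG B=YBYB
After move 2 (F): F=GGWW U=WBOO R=WRBR D=RRYG L=OYOG
After move 3 (U'): U=BOWO F=OYWW R=GGBR B=WRYB L=YBOG
Query 1: L[3] = G
Query 2: L[2] = O
Query 3: R[2] = B
Query 4: R[3] = R
Query 5: B[3] = B

Answer: G O B R B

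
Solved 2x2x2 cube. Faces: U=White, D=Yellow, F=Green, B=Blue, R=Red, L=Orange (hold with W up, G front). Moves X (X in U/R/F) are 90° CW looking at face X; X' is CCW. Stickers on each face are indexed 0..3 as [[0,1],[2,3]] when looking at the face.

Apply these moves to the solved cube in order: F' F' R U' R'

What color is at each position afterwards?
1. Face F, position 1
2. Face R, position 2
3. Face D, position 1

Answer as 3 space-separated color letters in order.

After move 1 (F'): F=GGGG U=WWRR R=YRYR D=OOYY L=OWOW
After move 2 (F'): F=GGGG U=WWYY R=OROR D=WWYY L=OROR
After move 3 (R): R=OORR U=WGYG F=GWGY D=WBYB B=YBWB
After move 4 (U'): U=GGWY F=ORGY R=GWRR B=OOWB L=YBOR
After move 5 (R'): R=WRGR U=GWWO F=OGGY D=WRYY B=BOBB
Query 1: F[1] = G
Query 2: R[2] = G
Query 3: D[1] = R

Answer: G G R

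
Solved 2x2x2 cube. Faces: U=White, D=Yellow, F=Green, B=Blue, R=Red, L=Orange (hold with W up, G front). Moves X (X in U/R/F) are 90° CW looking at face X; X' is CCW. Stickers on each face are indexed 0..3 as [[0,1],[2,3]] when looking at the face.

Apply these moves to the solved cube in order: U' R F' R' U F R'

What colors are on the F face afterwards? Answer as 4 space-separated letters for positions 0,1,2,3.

After move 1 (U'): U=WWWW F=OOGG R=GGRR B=RRBB L=BBOO
After move 2 (R): R=RGRG U=WOWG F=OYGY D=YBYR B=WRWB
After move 3 (F'): F=YYOG U=WORR R=BGYG D=BOYR L=BGOW
After move 4 (R'): R=GGBY U=WWRW F=YOOR D=BYYG B=RROB
After move 5 (U): U=RWWW F=GGOR R=RRBY B=BGOB L=YOOW
After move 6 (F): F=OGRG U=RWWO R=WRWY D=BRYG L=YBOY
After move 7 (R'): R=RYWW U=ROWB F=OWRO D=BGYG B=GGRB
Query: F face = OWRO

Answer: O W R O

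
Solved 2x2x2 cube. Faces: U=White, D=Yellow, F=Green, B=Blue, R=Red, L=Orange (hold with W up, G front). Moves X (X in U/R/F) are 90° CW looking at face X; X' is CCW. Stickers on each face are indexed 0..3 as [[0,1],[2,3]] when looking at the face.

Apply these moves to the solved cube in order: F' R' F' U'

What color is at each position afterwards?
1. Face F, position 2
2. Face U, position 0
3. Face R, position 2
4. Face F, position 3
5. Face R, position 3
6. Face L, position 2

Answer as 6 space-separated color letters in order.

After move 1 (F'): F=GGGG U=WWRR R=YRYR D=OOYY L=OWOW
After move 2 (R'): R=RRYY U=WBRB F=GWGR D=OGYG B=YBOB
After move 3 (F'): F=WRGG U=WBRY R=GROY D=WWYG L=OBOR
After move 4 (U'): U=BYWR F=OBGG R=WROY B=GROB L=YBOR
Query 1: F[2] = G
Query 2: U[0] = B
Query 3: R[2] = O
Query 4: F[3] = G
Query 5: R[3] = Y
Query 6: L[2] = O

Answer: G B O G Y O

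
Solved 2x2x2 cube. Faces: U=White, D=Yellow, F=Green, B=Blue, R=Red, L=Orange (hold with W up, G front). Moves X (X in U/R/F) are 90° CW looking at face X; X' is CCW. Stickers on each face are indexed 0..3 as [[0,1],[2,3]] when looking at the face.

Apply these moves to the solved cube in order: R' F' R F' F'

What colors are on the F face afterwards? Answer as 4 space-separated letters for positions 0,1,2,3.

After move 1 (R'): R=RRRR U=WBWB F=GWGW D=YGYG B=YBYB
After move 2 (F'): F=WWGG U=WBRR R=GRYR D=OOYG L=OBOW
After move 3 (R): R=YGRR U=WWRG F=WOGG D=OYYY B=RBBB
After move 4 (F'): F=OGWG U=WWYR R=YGOR D=BWYY L=OGOR
After move 5 (F'): F=GGOW U=WWYO R=WGBR D=GRYY L=OROY
Query: F face = GGOW

Answer: G G O W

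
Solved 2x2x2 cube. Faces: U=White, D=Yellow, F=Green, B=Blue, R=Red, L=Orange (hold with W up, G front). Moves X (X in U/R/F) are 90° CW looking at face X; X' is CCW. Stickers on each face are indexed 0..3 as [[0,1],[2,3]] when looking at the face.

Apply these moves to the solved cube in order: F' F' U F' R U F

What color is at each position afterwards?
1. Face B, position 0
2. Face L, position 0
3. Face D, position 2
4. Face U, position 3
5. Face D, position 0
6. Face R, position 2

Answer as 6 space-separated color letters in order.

Answer: G R Y R R G

Derivation:
After move 1 (F'): F=GGGG U=WWRR R=YRYR D=OOYY L=OWOW
After move 2 (F'): F=GGGG U=WWYY R=OROR D=WWYY L=OROR
After move 3 (U): U=YWYW F=ORGG R=BBOR B=ORBB L=GGOR
After move 4 (F'): F=RGOG U=YWBO R=WBWR D=GRYY L=GWOY
After move 5 (R): R=WWRB U=YGBG F=RROY D=GBYO B=ORWB
After move 6 (U): U=BYGG F=WWOY R=ORRB B=GWWB L=RROY
After move 7 (F): F=OWYW U=BYYR R=GRGB D=ROYO L=RGOB
Query 1: B[0] = G
Query 2: L[0] = R
Query 3: D[2] = Y
Query 4: U[3] = R
Query 5: D[0] = R
Query 6: R[2] = G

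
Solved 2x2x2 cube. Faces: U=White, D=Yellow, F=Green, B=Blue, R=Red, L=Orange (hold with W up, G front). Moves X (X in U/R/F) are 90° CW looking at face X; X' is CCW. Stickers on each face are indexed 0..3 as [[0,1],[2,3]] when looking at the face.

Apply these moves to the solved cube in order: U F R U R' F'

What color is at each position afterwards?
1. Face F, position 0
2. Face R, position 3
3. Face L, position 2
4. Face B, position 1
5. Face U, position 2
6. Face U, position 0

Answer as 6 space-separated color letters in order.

After move 1 (U): U=WWWW F=RRGG R=BBRR B=OOBB L=GGOO
After move 2 (F): F=GRGR U=WWOG R=WBWR D=RBYY L=GYOY
After move 3 (R): R=WWRB U=WROR F=GBGY D=RBYO B=GOWB
After move 4 (U): U=OWRR F=WWGY R=GORB B=GYWB L=GBOY
After move 5 (R'): R=OBGR U=OWRG F=WWGR D=RWYY B=OYBB
After move 6 (F'): F=WRWG U=OWOG R=WBRR D=BYYY L=GGOR
Query 1: F[0] = W
Query 2: R[3] = R
Query 3: L[2] = O
Query 4: B[1] = Y
Query 5: U[2] = O
Query 6: U[0] = O

Answer: W R O Y O O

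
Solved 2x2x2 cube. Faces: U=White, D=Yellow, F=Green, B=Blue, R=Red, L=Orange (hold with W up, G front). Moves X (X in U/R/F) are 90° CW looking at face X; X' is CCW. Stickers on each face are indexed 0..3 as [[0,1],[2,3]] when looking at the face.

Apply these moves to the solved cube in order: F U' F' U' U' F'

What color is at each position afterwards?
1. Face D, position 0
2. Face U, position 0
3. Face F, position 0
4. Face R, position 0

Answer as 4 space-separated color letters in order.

Answer: G W R Y

Derivation:
After move 1 (F): F=GGGG U=WWOO R=WRWR D=RRYY L=OYOY
After move 2 (U'): U=WOWO F=OYGG R=GGWR B=WRBB L=BBOY
After move 3 (F'): F=YGOG U=WOGW R=RGRR D=BYYY L=BOOW
After move 4 (U'): U=OWWG F=BOOG R=YGRR B=RGBB L=WROW
After move 5 (U'): U=WGOW F=WROG R=BORR B=YGBB L=RGOW
After move 6 (F'): F=RGWO U=WGBR R=YOBR D=GWYY L=RWOO
Query 1: D[0] = G
Query 2: U[0] = W
Query 3: F[0] = R
Query 4: R[0] = Y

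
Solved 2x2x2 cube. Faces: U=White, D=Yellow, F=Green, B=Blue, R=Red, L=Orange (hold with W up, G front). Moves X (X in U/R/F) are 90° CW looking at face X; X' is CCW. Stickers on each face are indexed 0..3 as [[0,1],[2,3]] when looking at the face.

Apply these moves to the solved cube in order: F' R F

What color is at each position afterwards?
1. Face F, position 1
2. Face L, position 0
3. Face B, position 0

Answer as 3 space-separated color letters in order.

After move 1 (F'): F=GGGG U=WWRR R=YRYR D=OOYY L=OWOW
After move 2 (R): R=YYRR U=WGRG F=GOGY D=OBYB B=RBWB
After move 3 (F): F=GGYO U=WGWW R=RYGR D=RYYB L=OOOB
Query 1: F[1] = G
Query 2: L[0] = O
Query 3: B[0] = R

Answer: G O R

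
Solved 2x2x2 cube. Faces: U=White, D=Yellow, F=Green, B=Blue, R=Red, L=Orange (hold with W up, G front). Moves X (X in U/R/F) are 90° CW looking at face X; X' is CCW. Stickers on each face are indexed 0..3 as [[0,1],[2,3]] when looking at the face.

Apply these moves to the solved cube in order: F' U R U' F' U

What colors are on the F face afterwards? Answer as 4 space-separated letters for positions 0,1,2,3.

After move 1 (F'): F=GGGG U=WWRR R=YRYR D=OOYY L=OWOW
After move 2 (U): U=RWRW F=YRGG R=BBYR B=OWBB L=GGOW
After move 3 (R): R=YBRB U=RRRG F=YOGY D=OBYO B=WWWB
After move 4 (U'): U=RGRR F=GGGY R=YORB B=YBWB L=WWOW
After move 5 (F'): F=GYGG U=RGYR R=BOOB D=WWYO L=WROR
After move 6 (U): U=YRRG F=BOGG R=YBOB B=WRWB L=GYOR
Query: F face = BOGG

Answer: B O G G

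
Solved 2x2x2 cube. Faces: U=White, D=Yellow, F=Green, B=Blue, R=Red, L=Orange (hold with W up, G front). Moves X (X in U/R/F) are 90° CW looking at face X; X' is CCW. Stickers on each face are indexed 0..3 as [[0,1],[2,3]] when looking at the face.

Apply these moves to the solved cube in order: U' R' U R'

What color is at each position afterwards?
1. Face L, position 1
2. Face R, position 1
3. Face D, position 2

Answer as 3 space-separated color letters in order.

After move 1 (U'): U=WWWW F=OOGG R=GGRR B=RRBB L=BBOO
After move 2 (R'): R=GRGR U=WBWR F=OWGW D=YOYG B=YRYB
After move 3 (U): U=WWRB F=GRGW R=YRGR B=BBYB L=OWOO
After move 4 (R'): R=RRYG U=WYRB F=GWGB D=YRYW B=GBOB
Query 1: L[1] = W
Query 2: R[1] = R
Query 3: D[2] = Y

Answer: W R Y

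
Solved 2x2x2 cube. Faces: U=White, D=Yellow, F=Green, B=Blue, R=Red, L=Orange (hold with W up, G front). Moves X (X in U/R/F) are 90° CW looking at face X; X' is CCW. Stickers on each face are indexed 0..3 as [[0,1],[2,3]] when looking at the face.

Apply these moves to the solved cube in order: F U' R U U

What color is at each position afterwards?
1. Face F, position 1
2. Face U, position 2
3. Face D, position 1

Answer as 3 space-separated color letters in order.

After move 1 (F): F=GGGG U=WWOO R=WRWR D=RRYY L=OYOY
After move 2 (U'): U=WOWO F=OYGG R=GGWR B=WRBB L=BBOY
After move 3 (R): R=WGRG U=WYWG F=ORGY D=RBYW B=OROB
After move 4 (U): U=WWGY F=WGGY R=ORRG B=BBOB L=OROY
After move 5 (U): U=GWYW F=ORGY R=BBRG B=OROB L=WGOY
Query 1: F[1] = R
Query 2: U[2] = Y
Query 3: D[1] = B

Answer: R Y B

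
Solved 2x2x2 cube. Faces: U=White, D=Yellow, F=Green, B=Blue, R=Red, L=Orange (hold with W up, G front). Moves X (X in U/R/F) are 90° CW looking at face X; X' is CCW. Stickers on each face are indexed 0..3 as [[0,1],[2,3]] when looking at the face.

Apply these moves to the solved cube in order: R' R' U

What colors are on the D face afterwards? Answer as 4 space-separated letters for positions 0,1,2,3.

Answer: Y W Y W

Derivation:
After move 1 (R'): R=RRRR U=WBWB F=GWGW D=YGYG B=YBYB
After move 2 (R'): R=RRRR U=WYWY F=GBGB D=YWYW B=GBGB
After move 3 (U): U=WWYY F=RRGB R=GBRR B=OOGB L=GBOO
Query: D face = YWYW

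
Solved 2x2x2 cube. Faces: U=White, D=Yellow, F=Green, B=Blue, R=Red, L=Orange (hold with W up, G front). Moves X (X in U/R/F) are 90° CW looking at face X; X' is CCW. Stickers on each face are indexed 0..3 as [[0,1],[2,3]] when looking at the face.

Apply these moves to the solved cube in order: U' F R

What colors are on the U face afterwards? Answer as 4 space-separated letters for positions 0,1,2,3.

After move 1 (U'): U=WWWW F=OOGG R=GGRR B=RRBB L=BBOO
After move 2 (F): F=GOGO U=WWOB R=WGWR D=RGYY L=BYOY
After move 3 (R): R=WWRG U=WOOO F=GGGY D=RBYR B=BRWB
Query: U face = WOOO

Answer: W O O O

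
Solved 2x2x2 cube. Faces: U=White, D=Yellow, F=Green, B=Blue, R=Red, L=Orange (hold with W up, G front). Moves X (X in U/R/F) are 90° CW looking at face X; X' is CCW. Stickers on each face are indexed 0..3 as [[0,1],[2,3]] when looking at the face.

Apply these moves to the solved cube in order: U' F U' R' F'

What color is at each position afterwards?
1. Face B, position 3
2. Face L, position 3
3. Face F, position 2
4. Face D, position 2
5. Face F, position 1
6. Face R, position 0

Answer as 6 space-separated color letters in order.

After move 1 (U'): U=WWWW F=OOGG R=GGRR B=RRBB L=BBOO
After move 2 (F): F=GOGO U=WWOB R=WGWR D=RGYY L=BYOY
After move 3 (U'): U=WBWO F=BYGO R=GOWR B=WGBB L=RROY
After move 4 (R'): R=ORGW U=WBWW F=BBGO D=RYYO B=YGGB
After move 5 (F'): F=BOBG U=WBOG R=YRRW D=RYYO L=RWOW
Query 1: B[3] = B
Query 2: L[3] = W
Query 3: F[2] = B
Query 4: D[2] = Y
Query 5: F[1] = O
Query 6: R[0] = Y

Answer: B W B Y O Y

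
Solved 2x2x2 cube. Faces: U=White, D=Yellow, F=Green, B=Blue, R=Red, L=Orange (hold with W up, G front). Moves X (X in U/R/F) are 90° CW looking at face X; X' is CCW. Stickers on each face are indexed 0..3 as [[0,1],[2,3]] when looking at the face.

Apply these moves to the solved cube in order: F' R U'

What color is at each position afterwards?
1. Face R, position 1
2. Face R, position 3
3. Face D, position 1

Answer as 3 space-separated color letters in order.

Answer: O R B

Derivation:
After move 1 (F'): F=GGGG U=WWRR R=YRYR D=OOYY L=OWOW
After move 2 (R): R=YYRR U=WGRG F=GOGY D=OBYB B=RBWB
After move 3 (U'): U=GGWR F=OWGY R=GORR B=YYWB L=RBOW
Query 1: R[1] = O
Query 2: R[3] = R
Query 3: D[1] = B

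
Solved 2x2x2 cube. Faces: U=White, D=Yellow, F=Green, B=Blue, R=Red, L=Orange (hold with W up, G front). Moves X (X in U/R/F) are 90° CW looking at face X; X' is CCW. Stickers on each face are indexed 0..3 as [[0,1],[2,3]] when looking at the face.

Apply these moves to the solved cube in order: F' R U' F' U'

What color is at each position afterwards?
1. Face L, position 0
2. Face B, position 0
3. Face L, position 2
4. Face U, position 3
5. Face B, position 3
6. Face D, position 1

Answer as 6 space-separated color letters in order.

After move 1 (F'): F=GGGG U=WWRR R=YRYR D=OOYY L=OWOW
After move 2 (R): R=YYRR U=WGRG F=GOGY D=OBYB B=RBWB
After move 3 (U'): U=GGWR F=OWGY R=GORR B=YYWB L=RBOW
After move 4 (F'): F=WYOG U=GGGR R=BOOR D=BWYB L=RROW
After move 5 (U'): U=GRGG F=RROG R=WYOR B=BOWB L=YYOW
Query 1: L[0] = Y
Query 2: B[0] = B
Query 3: L[2] = O
Query 4: U[3] = G
Query 5: B[3] = B
Query 6: D[1] = W

Answer: Y B O G B W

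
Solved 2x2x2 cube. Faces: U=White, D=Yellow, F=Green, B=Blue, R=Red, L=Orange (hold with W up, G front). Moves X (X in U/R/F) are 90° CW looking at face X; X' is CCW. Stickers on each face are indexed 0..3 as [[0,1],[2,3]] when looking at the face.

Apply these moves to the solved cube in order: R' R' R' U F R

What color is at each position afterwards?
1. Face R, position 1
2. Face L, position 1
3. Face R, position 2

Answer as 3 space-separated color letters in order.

After move 1 (R'): R=RRRR U=WBWB F=GWGW D=YGYG B=YBYB
After move 2 (R'): R=RRRR U=WYWY F=GBGB D=YWYW B=GBGB
After move 3 (R'): R=RRRR U=WGWG F=GYGY D=YBYB B=WBWB
After move 4 (U): U=WWGG F=RRGY R=WBRR B=OOWB L=GYOO
After move 5 (F): F=GRYR U=WWOY R=GBGR D=RWYB L=GYOB
After move 6 (R): R=GGRB U=WROR F=GWYB D=RWYO B=YOWB
Query 1: R[1] = G
Query 2: L[1] = Y
Query 3: R[2] = R

Answer: G Y R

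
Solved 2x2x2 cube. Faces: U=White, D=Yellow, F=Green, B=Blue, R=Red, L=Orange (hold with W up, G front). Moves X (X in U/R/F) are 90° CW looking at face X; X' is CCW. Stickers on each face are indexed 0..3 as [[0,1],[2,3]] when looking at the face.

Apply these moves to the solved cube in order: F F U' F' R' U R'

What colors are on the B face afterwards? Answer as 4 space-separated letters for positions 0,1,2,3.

After move 1 (F): F=GGGG U=WWOO R=WRWR D=RRYY L=OYOY
After move 2 (F): F=GGGG U=WWYY R=OROR D=WWYY L=OROR
After move 3 (U'): U=WYWY F=ORGG R=GGOR B=ORBB L=BBOR
After move 4 (F'): F=RGOG U=WYGO R=WGWR D=BRYY L=BYOW
After move 5 (R'): R=GRWW U=WBGO F=RYOO D=BGYG B=YRRB
After move 6 (U): U=GWOB F=GROO R=YRWW B=BYRB L=RYOW
After move 7 (R'): R=RWYW U=GROB F=GWOB D=BRYO B=GYGB
Query: B face = GYGB

Answer: G Y G B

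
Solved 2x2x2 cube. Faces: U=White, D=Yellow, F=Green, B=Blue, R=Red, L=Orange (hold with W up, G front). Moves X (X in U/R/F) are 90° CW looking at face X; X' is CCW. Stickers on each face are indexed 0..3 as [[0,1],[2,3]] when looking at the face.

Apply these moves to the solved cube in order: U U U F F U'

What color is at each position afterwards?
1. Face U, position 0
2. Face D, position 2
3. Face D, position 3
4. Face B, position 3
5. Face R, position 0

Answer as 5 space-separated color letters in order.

Answer: W Y Y B G

Derivation:
After move 1 (U): U=WWWW F=RRGG R=BBRR B=OOBB L=GGOO
After move 2 (U): U=WWWW F=BBGG R=OORR B=GGBB L=RROO
After move 3 (U): U=WWWW F=OOGG R=GGRR B=RRBB L=BBOO
After move 4 (F): F=GOGO U=WWOB R=WGWR D=RGYY L=BYOY
After move 5 (F): F=GGOO U=WWYY R=OGBR D=WWYY L=BROG
After move 6 (U'): U=WYWY F=BROO R=GGBR B=OGBB L=RROG
Query 1: U[0] = W
Query 2: D[2] = Y
Query 3: D[3] = Y
Query 4: B[3] = B
Query 5: R[0] = G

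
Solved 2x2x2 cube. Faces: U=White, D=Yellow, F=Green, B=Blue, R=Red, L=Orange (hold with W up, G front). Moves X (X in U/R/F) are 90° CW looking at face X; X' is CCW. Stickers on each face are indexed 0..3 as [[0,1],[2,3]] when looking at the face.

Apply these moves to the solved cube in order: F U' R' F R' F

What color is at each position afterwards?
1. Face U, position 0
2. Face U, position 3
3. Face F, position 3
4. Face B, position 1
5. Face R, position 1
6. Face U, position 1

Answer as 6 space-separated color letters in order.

Answer: W R B R W R

Derivation:
After move 1 (F): F=GGGG U=WWOO R=WRWR D=RRYY L=OYOY
After move 2 (U'): U=WOWO F=OYGG R=GGWR B=WRBB L=BBOY
After move 3 (R'): R=GRGW U=WBWW F=OOGO D=RYYG B=YRRB
After move 4 (F): F=GOOO U=WBYB R=WRWW D=GGYG L=BROY
After move 5 (R'): R=RWWW U=WRYY F=GBOB D=GOYO B=GRGB
After move 6 (F): F=OGBB U=WRYR R=YWYW D=WRYO L=BGOO
Query 1: U[0] = W
Query 2: U[3] = R
Query 3: F[3] = B
Query 4: B[1] = R
Query 5: R[1] = W
Query 6: U[1] = R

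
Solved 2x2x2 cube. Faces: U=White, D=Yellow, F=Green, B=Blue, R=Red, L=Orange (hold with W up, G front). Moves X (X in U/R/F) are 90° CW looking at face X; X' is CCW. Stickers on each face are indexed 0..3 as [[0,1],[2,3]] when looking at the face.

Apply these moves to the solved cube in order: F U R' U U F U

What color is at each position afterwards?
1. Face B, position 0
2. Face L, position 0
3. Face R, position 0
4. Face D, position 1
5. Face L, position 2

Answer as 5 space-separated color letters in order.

Answer: B G W G O

Derivation:
After move 1 (F): F=GGGG U=WWOO R=WRWR D=RRYY L=OYOY
After move 2 (U): U=OWOW F=WRGG R=BBWR B=OYBB L=GGOY
After move 3 (R'): R=BRBW U=OBOO F=WWGW D=RRYG B=YYRB
After move 4 (U): U=OOOB F=BRGW R=YYBW B=GGRB L=WWOY
After move 5 (U): U=OOBO F=YYGW R=GGBW B=WWRB L=BROY
After move 6 (F): F=GYWY U=OOYR R=BGOW D=BGYG L=BROR
After move 7 (U): U=YORO F=BGWY R=WWOW B=BRRB L=GYOR
Query 1: B[0] = B
Query 2: L[0] = G
Query 3: R[0] = W
Query 4: D[1] = G
Query 5: L[2] = O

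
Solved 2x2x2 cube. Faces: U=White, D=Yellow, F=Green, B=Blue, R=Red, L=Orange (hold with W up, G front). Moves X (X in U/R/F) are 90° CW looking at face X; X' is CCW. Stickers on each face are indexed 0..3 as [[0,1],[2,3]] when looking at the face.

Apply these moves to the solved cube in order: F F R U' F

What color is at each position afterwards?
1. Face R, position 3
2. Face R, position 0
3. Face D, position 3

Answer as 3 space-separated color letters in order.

After move 1 (F): F=GGGG U=WWOO R=WRWR D=RRYY L=OYOY
After move 2 (F): F=GGGG U=WWYY R=OROR D=WWYY L=OROR
After move 3 (R): R=OORR U=WGYG F=GWGY D=WBYB B=YBWB
After move 4 (U'): U=GGWY F=ORGY R=GWRR B=OOWB L=YBOR
After move 5 (F): F=GOYR U=GGRB R=WWYR D=RGYB L=YWOB
Query 1: R[3] = R
Query 2: R[0] = W
Query 3: D[3] = B

Answer: R W B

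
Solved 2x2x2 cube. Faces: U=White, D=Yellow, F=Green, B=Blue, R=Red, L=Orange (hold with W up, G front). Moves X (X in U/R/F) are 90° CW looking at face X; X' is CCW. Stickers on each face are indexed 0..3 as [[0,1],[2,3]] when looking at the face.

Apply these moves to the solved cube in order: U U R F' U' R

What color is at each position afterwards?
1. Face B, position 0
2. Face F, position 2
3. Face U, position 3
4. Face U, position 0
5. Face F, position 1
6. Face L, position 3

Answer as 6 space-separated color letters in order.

After move 1 (U): U=WWWW F=RRGG R=BBRR B=OOBB L=GGOO
After move 2 (U): U=WWWW F=BBGG R=OORR B=GGBB L=RROO
After move 3 (R): R=RORO U=WBWG F=BYGY D=YBYG B=WGWB
After move 4 (F'): F=YYBG U=WBRR R=BOYO D=ROYG L=RGOW
After move 5 (U'): U=BRWR F=RGBG R=YYYO B=BOWB L=WGOW
After move 6 (R): R=YYOY U=BGWG F=ROBG D=RWYB B=RORB
Query 1: B[0] = R
Query 2: F[2] = B
Query 3: U[3] = G
Query 4: U[0] = B
Query 5: F[1] = O
Query 6: L[3] = W

Answer: R B G B O W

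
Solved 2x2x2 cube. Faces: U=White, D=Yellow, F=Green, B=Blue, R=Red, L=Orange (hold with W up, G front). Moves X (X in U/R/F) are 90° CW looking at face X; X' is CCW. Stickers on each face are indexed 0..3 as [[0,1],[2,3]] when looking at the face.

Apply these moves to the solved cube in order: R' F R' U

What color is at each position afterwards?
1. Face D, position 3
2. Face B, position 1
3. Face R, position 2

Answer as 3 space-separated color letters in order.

After move 1 (R'): R=RRRR U=WBWB F=GWGW D=YGYG B=YBYB
After move 2 (F): F=GGWW U=WBOO R=WRBR D=RRYG L=OYOG
After move 3 (R'): R=RRWB U=WYOY F=GBWO D=RGYW B=GBRB
After move 4 (U): U=OWYY F=RRWO R=GBWB B=OYRB L=GBOG
Query 1: D[3] = W
Query 2: B[1] = Y
Query 3: R[2] = W

Answer: W Y W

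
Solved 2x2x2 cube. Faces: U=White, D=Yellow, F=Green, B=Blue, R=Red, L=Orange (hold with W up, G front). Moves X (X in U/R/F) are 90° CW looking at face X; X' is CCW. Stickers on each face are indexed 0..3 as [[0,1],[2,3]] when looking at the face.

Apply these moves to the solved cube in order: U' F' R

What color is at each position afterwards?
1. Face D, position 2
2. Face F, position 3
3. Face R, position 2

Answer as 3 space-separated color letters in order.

Answer: Y Y R

Derivation:
After move 1 (U'): U=WWWW F=OOGG R=GGRR B=RRBB L=BBOO
After move 2 (F'): F=OGOG U=WWGR R=YGYR D=BOYY L=BWOW
After move 3 (R): R=YYRG U=WGGG F=OOOY D=BBYR B=RRWB
Query 1: D[2] = Y
Query 2: F[3] = Y
Query 3: R[2] = R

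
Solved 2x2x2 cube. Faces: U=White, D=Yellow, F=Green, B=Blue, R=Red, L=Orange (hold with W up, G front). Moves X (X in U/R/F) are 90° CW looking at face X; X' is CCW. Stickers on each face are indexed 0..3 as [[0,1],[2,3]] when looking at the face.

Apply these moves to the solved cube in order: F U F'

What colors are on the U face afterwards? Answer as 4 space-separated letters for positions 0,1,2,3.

Answer: O W B W

Derivation:
After move 1 (F): F=GGGG U=WWOO R=WRWR D=RRYY L=OYOY
After move 2 (U): U=OWOW F=WRGG R=BBWR B=OYBB L=GGOY
After move 3 (F'): F=RGWG U=OWBW R=RBRR D=GYYY L=GWOO
Query: U face = OWBW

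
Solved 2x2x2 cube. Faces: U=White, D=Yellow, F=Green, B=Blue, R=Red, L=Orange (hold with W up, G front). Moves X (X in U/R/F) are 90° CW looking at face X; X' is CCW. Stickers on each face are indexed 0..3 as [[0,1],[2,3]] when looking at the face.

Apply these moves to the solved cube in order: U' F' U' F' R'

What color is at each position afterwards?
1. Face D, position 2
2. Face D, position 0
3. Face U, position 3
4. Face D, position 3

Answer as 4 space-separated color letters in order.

Answer: Y R Y O

Derivation:
After move 1 (U'): U=WWWW F=OOGG R=GGRR B=RRBB L=BBOO
After move 2 (F'): F=OGOG U=WWGR R=YGYR D=BOYY L=BWOW
After move 3 (U'): U=WRWG F=BWOG R=OGYR B=YGBB L=RROW
After move 4 (F'): F=WGBO U=WROY R=OGBR D=RWYY L=RGOW
After move 5 (R'): R=GROB U=WBOY F=WRBY D=RGYO B=YGWB
Query 1: D[2] = Y
Query 2: D[0] = R
Query 3: U[3] = Y
Query 4: D[3] = O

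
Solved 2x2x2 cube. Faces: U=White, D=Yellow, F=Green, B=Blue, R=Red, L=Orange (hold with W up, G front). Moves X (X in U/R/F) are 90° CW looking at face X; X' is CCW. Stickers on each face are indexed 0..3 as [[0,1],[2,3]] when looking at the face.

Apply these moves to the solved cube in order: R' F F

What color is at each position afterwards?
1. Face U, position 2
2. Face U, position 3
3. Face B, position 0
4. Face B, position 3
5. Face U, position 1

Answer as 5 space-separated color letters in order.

After move 1 (R'): R=RRRR U=WBWB F=GWGW D=YGYG B=YBYB
After move 2 (F): F=GGWW U=WBOO R=WRBR D=RRYG L=OYOG
After move 3 (F): F=WGWG U=WBGY R=OROR D=BWYG L=OROR
Query 1: U[2] = G
Query 2: U[3] = Y
Query 3: B[0] = Y
Query 4: B[3] = B
Query 5: U[1] = B

Answer: G Y Y B B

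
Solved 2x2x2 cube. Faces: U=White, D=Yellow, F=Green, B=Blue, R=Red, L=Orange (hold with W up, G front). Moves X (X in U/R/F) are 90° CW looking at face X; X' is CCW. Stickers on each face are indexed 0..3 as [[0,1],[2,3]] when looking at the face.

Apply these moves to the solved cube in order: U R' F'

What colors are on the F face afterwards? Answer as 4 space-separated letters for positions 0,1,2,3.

Answer: W W R G

Derivation:
After move 1 (U): U=WWWW F=RRGG R=BBRR B=OOBB L=GGOO
After move 2 (R'): R=BRBR U=WBWO F=RWGW D=YRYG B=YOYB
After move 3 (F'): F=WWRG U=WBBB R=RRYR D=GOYG L=GOOW
Query: F face = WWRG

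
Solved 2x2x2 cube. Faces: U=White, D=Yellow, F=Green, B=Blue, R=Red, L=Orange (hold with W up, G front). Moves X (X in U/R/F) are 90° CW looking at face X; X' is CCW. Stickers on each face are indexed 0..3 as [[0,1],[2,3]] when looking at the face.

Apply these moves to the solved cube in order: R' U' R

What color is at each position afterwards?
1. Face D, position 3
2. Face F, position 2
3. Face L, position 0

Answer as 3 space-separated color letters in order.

After move 1 (R'): R=RRRR U=WBWB F=GWGW D=YGYG B=YBYB
After move 2 (U'): U=BBWW F=OOGW R=GWRR B=RRYB L=YBOO
After move 3 (R): R=RGRW U=BOWW F=OGGG D=YYYR B=WRBB
Query 1: D[3] = R
Query 2: F[2] = G
Query 3: L[0] = Y

Answer: R G Y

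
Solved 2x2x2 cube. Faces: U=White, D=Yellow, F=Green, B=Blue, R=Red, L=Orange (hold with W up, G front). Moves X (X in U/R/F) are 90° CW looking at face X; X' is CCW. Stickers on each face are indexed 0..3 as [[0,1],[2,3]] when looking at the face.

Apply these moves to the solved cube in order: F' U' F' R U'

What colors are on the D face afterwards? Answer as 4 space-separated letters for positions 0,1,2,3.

After move 1 (F'): F=GGGG U=WWRR R=YRYR D=OOYY L=OWOW
After move 2 (U'): U=WRWR F=OWGG R=GGYR B=YRBB L=BBOW
After move 3 (F'): F=WGOG U=WRGY R=OGOR D=BWYY L=BROW
After move 4 (R): R=OORG U=WGGG F=WWOY D=BBYY B=YRRB
After move 5 (U'): U=GGWG F=BROY R=WWRG B=OORB L=YROW
Query: D face = BBYY

Answer: B B Y Y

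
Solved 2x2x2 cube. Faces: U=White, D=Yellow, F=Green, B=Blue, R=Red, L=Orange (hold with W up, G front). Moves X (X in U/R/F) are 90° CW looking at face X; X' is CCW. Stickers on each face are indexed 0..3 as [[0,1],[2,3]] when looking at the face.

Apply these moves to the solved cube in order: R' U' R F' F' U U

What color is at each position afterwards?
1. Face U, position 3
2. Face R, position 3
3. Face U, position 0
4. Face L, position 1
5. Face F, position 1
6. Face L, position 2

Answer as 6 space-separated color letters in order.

After move 1 (R'): R=RRRR U=WBWB F=GWGW D=YGYG B=YBYB
After move 2 (U'): U=BBWW F=OOGW R=GWRR B=RRYB L=YBOO
After move 3 (R): R=RGRW U=BOWW F=OGGG D=YYYR B=WRBB
After move 4 (F'): F=GGOG U=BORR R=YGYW D=BOYR L=YWOW
After move 5 (F'): F=GGGO U=BOYY R=OGBW D=WWYR L=YROR
After move 6 (U): U=YBYO F=OGGO R=WRBW B=YRBB L=GGOR
After move 7 (U): U=YYOB F=WRGO R=YRBW B=GGBB L=OGOR
Query 1: U[3] = B
Query 2: R[3] = W
Query 3: U[0] = Y
Query 4: L[1] = G
Query 5: F[1] = R
Query 6: L[2] = O

Answer: B W Y G R O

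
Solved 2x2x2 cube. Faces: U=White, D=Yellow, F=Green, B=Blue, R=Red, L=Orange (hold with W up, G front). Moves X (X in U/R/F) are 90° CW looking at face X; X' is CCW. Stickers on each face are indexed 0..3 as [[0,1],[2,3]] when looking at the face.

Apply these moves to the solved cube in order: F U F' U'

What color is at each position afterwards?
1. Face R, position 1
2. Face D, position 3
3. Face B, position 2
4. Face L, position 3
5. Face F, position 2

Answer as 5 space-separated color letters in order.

Answer: G Y B O W

Derivation:
After move 1 (F): F=GGGG U=WWOO R=WRWR D=RRYY L=OYOY
After move 2 (U): U=OWOW F=WRGG R=BBWR B=OYBB L=GGOY
After move 3 (F'): F=RGWG U=OWBW R=RBRR D=GYYY L=GWOO
After move 4 (U'): U=WWOB F=GWWG R=RGRR B=RBBB L=OYOO
Query 1: R[1] = G
Query 2: D[3] = Y
Query 3: B[2] = B
Query 4: L[3] = O
Query 5: F[2] = W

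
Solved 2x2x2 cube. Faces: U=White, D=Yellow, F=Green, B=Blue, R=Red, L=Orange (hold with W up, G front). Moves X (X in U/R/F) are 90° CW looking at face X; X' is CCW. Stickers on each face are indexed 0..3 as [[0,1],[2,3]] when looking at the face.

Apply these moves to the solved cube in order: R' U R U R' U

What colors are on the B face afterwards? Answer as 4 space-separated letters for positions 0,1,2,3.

Answer: R G Y B

Derivation:
After move 1 (R'): R=RRRR U=WBWB F=GWGW D=YGYG B=YBYB
After move 2 (U): U=WWBB F=RRGW R=YBRR B=OOYB L=GWOO
After move 3 (R): R=RYRB U=WRBW F=RGGG D=YYYO B=BOWB
After move 4 (U): U=BWWR F=RYGG R=BORB B=GWWB L=RGOO
After move 5 (R'): R=OBBR U=BWWG F=RWGR D=YYYG B=OWYB
After move 6 (U): U=WBGW F=OBGR R=OWBR B=RGYB L=RWOO
Query: B face = RGYB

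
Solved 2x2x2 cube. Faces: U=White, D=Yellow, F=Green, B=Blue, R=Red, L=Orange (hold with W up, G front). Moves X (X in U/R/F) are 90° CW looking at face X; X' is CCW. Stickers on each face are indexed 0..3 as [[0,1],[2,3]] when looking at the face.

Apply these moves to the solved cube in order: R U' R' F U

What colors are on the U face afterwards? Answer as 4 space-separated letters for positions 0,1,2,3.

Answer: O G B W

Derivation:
After move 1 (R): R=RRRR U=WGWG F=GYGY D=YBYB B=WBWB
After move 2 (U'): U=GGWW F=OOGY R=GYRR B=RRWB L=WBOO
After move 3 (R'): R=YRGR U=GWWR F=OGGW D=YOYY B=BRBB
After move 4 (F): F=GOWG U=GWOB R=WRRR D=GYYY L=WYOO
After move 5 (U): U=OGBW F=WRWG R=BRRR B=WYBB L=GOOO
Query: U face = OGBW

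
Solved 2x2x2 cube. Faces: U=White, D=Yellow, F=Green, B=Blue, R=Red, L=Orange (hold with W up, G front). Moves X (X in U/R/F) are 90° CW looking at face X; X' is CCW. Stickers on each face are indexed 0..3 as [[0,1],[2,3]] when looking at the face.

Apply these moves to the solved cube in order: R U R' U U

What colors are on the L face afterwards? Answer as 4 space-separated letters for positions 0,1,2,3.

After move 1 (R): R=RRRR U=WGWG F=GYGY D=YBYB B=WBWB
After move 2 (U): U=WWGG F=RRGY R=WBRR B=OOWB L=GYOO
After move 3 (R'): R=BRWR U=WWGO F=RWGG D=YRYY B=BOBB
After move 4 (U): U=GWOW F=BRGG R=BOWR B=GYBB L=RWOO
After move 5 (U): U=OGWW F=BOGG R=GYWR B=RWBB L=BROO
Query: L face = BROO

Answer: B R O O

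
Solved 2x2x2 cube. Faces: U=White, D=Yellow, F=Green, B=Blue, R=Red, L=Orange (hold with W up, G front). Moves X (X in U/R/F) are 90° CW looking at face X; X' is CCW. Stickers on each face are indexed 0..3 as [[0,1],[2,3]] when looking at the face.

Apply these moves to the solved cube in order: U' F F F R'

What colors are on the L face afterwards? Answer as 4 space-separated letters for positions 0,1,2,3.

Answer: B W O W

Derivation:
After move 1 (U'): U=WWWW F=OOGG R=GGRR B=RRBB L=BBOO
After move 2 (F): F=GOGO U=WWOB R=WGWR D=RGYY L=BYOY
After move 3 (F): F=GGOO U=WWYY R=OGBR D=WWYY L=BROG
After move 4 (F): F=OGOG U=WWGR R=YGYR D=BOYY L=BWOW
After move 5 (R'): R=GRYY U=WBGR F=OWOR D=BGYG B=YROB
Query: L face = BWOW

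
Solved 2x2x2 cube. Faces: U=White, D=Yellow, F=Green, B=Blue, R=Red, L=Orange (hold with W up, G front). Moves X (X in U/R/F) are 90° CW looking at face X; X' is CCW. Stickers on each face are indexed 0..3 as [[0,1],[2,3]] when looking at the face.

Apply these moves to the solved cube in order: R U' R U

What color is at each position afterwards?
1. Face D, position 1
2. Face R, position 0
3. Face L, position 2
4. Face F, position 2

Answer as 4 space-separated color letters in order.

After move 1 (R): R=RRRR U=WGWG F=GYGY D=YBYB B=WBWB
After move 2 (U'): U=GGWW F=OOGY R=GYRR B=RRWB L=WBOO
After move 3 (R): R=RGRY U=GOWY F=OBGB D=YWYR B=WRGB
After move 4 (U): U=WGYO F=RGGB R=WRRY B=WBGB L=OBOO
Query 1: D[1] = W
Query 2: R[0] = W
Query 3: L[2] = O
Query 4: F[2] = G

Answer: W W O G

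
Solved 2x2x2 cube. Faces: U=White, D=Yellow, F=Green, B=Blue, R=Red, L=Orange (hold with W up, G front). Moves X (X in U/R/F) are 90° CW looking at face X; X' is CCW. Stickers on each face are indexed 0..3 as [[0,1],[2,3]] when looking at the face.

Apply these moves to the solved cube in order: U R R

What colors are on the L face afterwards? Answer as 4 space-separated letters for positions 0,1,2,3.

After move 1 (U): U=WWWW F=RRGG R=BBRR B=OOBB L=GGOO
After move 2 (R): R=RBRB U=WRWG F=RYGY D=YBYO B=WOWB
After move 3 (R): R=RRBB U=WYWY F=RBGO D=YWYW B=GORB
Query: L face = GGOO

Answer: G G O O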